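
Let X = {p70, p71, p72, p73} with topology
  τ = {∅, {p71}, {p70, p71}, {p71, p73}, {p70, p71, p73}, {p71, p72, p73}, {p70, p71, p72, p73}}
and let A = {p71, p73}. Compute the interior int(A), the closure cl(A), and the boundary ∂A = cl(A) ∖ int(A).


int(A) = {p71, p73}, cl(A) = {p70, p71, p72, p73}, ∂A = {p70, p72}.

Closed sets in (X, τ) are complements of opens:
  closed(X, τ) = {∅, {p70}, {p72}, {p70, p72}, {p72, p73}, {p70, p72, p73}, {p70, p71, p72, p73}}.
int(A) = ⋃ {U ∈ τ : U ⊆ A}. Opens contained in A: ∅, {p71}, {p71, p73}.
Taking the union of these: int(A) = {p71, p73}.
cl(A) = ⋂ {C closed : A ⊆ C}. Closed sets containing A: {p70, p71, p72, p73}.
Intersecting these: cl(A) = {p70, p71, p72, p73}.
∂A = cl(A) ∖ int(A) = {p70, p71, p72, p73} ∖ {p71, p73} = {p70, p72}.


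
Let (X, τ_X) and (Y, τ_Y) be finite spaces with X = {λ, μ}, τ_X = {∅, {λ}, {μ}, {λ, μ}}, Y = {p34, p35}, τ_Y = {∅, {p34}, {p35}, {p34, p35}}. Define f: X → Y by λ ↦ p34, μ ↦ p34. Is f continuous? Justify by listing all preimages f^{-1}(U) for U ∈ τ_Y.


f IS continuous.

Compute f^{-1}(U) for each U ∈ τ_Y:
  U = ∅: f^{-1}(U) = ∅ ∈ τ_X ✓.
  U = {p34}: f^{-1}(U) = {λ, μ} ∈ τ_X ✓.
  U = {p35}: f^{-1}(U) = ∅ ∈ τ_X ✓.
  U = {p34, p35}: f^{-1}(U) = {λ, μ} ∈ τ_X ✓.
Every preimage lies in τ_X, so f IS continuous.


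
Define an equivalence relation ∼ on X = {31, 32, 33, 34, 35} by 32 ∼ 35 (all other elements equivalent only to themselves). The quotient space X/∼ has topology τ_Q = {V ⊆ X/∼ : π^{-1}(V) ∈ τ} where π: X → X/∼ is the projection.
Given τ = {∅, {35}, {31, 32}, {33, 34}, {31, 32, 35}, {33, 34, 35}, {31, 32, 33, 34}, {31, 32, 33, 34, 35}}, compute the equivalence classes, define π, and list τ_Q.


X/∼ = {[31], [32=35], [33], [34]}; |τ_Q| = 4.

Equivalence classes: [31], [32=35], [33], [34].
Quotient map π: X → X/∼ sends 31 ↦ [31], 32 ↦ [32=35], 33 ↦ [33], 34 ↦ [34], 35 ↦ [32=35].
For each subset V ⊆ X/∼, compute π^{-1}(V) ⊆ X and check whether π^{-1}(V) ∈ τ. V is open in τ_Q iff π^{-1}(V) ∈ τ.
  V = {}: π^{-1}(V) = ∅ ∈ τ ✓.
  V = {[31]}: π^{-1}(V) = {31} ∉ τ ✗.
  V = {[32=35]}: π^{-1}(V) = {32, 35} ∉ τ ✗.
  V = {[31], [32=35]}: π^{-1}(V) = {31, 32, 35} ∈ τ ✓.
  V = {[33]}: π^{-1}(V) = {33} ∉ τ ✗.
  V = {[31], [33]}: π^{-1}(V) = {31, 33} ∉ τ ✗.
  V = {[32=35], [33]}: π^{-1}(V) = {32, 33, 35} ∉ τ ✗.
  V = {[31], [32=35], [33]}: π^{-1}(V) = {31, 32, 33, 35} ∉ τ ✗.
  V = {[34]}: π^{-1}(V) = {34} ∉ τ ✗.
  V = {[31], [34]}: π^{-1}(V) = {31, 34} ∉ τ ✗.
  V = {[32=35], [34]}: π^{-1}(V) = {32, 34, 35} ∉ τ ✗.
  V = {[31], [32=35], [34]}: π^{-1}(V) = {31, 32, 34, 35} ∉ τ ✗.
  V = {[33], [34]}: π^{-1}(V) = {33, 34} ∈ τ ✓.
  V = {[31], [33], [34]}: π^{-1}(V) = {31, 33, 34} ∉ τ ✗.
  V = {[32=35], [33], [34]}: π^{-1}(V) = {32, 33, 34, 35} ∉ τ ✗.
  V = {[31], [32=35], [33], [34]}: π^{-1}(V) = {31, 32, 33, 34, 35} ∈ τ ✓.
Open sets in the quotient: τ_Q = {{}, {[31], [32=35]}, {[33], [34]}, {[31], [32=35], [33], [34]}} (4 elements).


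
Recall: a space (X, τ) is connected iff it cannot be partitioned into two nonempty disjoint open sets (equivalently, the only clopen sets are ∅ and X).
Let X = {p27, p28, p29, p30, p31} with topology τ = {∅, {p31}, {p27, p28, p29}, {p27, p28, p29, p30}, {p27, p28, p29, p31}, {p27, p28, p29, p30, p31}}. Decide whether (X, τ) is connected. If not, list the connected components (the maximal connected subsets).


(X, τ) is disconnected; components = [{p31}, {p27, p28, p29, p30}].

Find clopen sets (U ∈ τ with X ∖ U ∈ τ):
  U = ∅, X ∖ U = {p27, p28, p29, p30, p31} — both open, so U is clopen.
  U = {p31}, X ∖ U = {p27, p28, p29, p30} — both open, so U is clopen.
  U = {p27, p28, p29, p30}, X ∖ U = {p31} — both open, so U is clopen.
  U = {p27, p28, p29, p30, p31}, X ∖ U = ∅ — both open, so U is clopen.
Nontrivial clopen(s) exist: e.g. {p27, p28, p29, p30}. So (X, τ) is disconnected.
Compute connected components by grouping points that agree on all clopens:
  component: {p31}
  component: {p27, p28, p29, p30}


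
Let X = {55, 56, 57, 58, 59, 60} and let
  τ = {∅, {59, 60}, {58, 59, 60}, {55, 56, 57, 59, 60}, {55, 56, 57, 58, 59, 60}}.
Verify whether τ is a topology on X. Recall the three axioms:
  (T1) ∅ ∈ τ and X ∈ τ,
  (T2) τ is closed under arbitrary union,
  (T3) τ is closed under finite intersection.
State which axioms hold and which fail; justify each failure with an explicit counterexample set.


τ IS a topology on X.

Axiom (T1): ∅ ∈ τ? Yes; X ∈ τ? Yes.
Axiom (T2/T3): check pairwise unions and intersections of members of τ.
All pairwise intersections and unions checked — each lies in τ. Therefore τ satisfies (T1), (T2), (T3): it IS a topology on X.


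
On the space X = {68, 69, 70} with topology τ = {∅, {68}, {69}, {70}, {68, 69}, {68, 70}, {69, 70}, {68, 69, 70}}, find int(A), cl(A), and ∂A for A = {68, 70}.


int(A) = {68, 70}, cl(A) = {68, 70}, ∂A = ∅.

Closed sets in (X, τ) are complements of opens:
  closed(X, τ) = {∅, {68}, {69}, {70}, {68, 69}, {68, 70}, {69, 70}, {68, 69, 70}}.
int(A) = ⋃ {U ∈ τ : U ⊆ A}. Opens contained in A: ∅, {68}, {70}, {68, 70}.
Taking the union of these: int(A) = {68, 70}.
cl(A) = ⋂ {C closed : A ⊆ C}. Closed sets containing A: {68, 70}, {68, 69, 70}.
Intersecting these: cl(A) = {68, 70}.
∂A = cl(A) ∖ int(A) = {68, 70} ∖ {68, 70} = ∅.


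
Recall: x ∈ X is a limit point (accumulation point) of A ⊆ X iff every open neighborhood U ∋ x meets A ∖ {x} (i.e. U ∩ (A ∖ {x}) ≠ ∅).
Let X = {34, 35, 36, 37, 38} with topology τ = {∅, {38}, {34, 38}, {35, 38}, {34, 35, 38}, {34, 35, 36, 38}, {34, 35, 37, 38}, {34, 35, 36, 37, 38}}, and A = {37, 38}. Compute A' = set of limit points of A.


A' = {34, 35, 36, 37}

For each x ∈ X, list the open sets U ∈ τ with x ∈ U, then check whether U ∩ (A ∖ {x}) ≠ ∅ for every such U.
  x = 34: opens ∋ x are {34, 38}, {34, 35, 38}, {34, 35, 36, 38}, {34, 35, 37, 38}, {34, 35, 36, 37, 38}; each meets A ∖ {34}, so x IS a limit point.
  x = 35: opens ∋ x are {35, 38}, {34, 35, 38}, {34, 35, 36, 38}, {34, 35, 37, 38}, {34, 35, 36, 37, 38}; each meets A ∖ {35}, so x IS a limit point.
  x = 36: opens ∋ x are {34, 35, 36, 38}, {34, 35, 36, 37, 38}; each meets A ∖ {36}, so x IS a limit point.
  x = 37: opens ∋ x are {34, 35, 37, 38}, {34, 35, 36, 37, 38}; each meets A ∖ {37}, so x IS a limit point.
  x = 38: open {38} ∋ x has {38} ∩ (A ∖ {38}) = ∅, so x is NOT a limit point.
Collecting: A' = {34, 35, 36, 37}.


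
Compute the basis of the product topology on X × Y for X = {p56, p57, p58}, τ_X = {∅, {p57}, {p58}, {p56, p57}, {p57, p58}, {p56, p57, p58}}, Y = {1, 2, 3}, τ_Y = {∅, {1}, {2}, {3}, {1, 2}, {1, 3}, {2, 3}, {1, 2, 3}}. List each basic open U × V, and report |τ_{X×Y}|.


Basis B = {∅ × ∅, {p57} × {1}, {p57} × {2}, {p57} × {3}, {p58} × {1}, {p58} × {2}, {p58} × {3}, {p56, p57} × {1}, {p56, p57} × {2}, {p56, p57} × {3}, {p57} × {1, 2}, {p57} × {1, 3}, {p57, p58} × {1}, {p57} × {2, 3}, {p57, p58} × {2}, {p57, p58} × {3}, {p58} × {1, 2}, {p58} × {1, 3}, {p58} × {2, 3}, {p56, p57, p58} × {1}, {p56, p57, p58} × {2}, {p56, p57, p58} × {3}, {p57} × {1, 2, 3}, {p58} × {1, 2, 3}, {p56, p57} × {1, 2}, {p56, p57} × {1, 3}, {p56, p57} × {2, 3}, {p57, p58} × {1, 2}, {p57, p58} × {1, 3}, {p57, p58} × {2, 3}, {p56, p57} × {1, 2, 3}, {p56, p57, p58} × {1, 2}, {p56, p57, p58} × {1, 3}, {p56, p57, p58} × {2, 3}, {p57, p58} × {1, 2, 3}, {p56, p57, p58} × {1, 2, 3}}; |τ_{X×Y}| = 216.

Enumerate products U × V with U ∈ τ_X, V ∈ τ_Y (deduplicated):
  ∅ × ∅ = {} (∅)
  {p57} × {1} = {(p57,1)}
  {p57} × {2} = {(p57,2)}
  {p57} × {3} = {(p57,3)}
  {p58} × {1} = {(p58,1)}
  {p58} × {2} = {(p58,2)}
  {p58} × {3} = {(p58,3)}
  {p56, p57} × {1} = {(p56,1), (p57,1)}
  {p56, p57} × {2} = {(p56,2), (p57,2)}
  {p56, p57} × {3} = {(p56,3), (p57,3)}
  {p57} × {1, 2} = {(p57,1), (p57,2)}
  {p57} × {1, 3} = {(p57,1), (p57,3)}
  {p57, p58} × {1} = {(p57,1), (p58,1)}
  {p57} × {2, 3} = {(p57,2), (p57,3)}
  {p57, p58} × {2} = {(p57,2), (p58,2)}
  {p57, p58} × {3} = {(p57,3), (p58,3)}
  {p58} × {1, 2} = {(p58,1), (p58,2)}
  {p58} × {1, 3} = {(p58,1), (p58,3)}
  {p58} × {2, 3} = {(p58,2), (p58,3)}
  {p56, p57, p58} × {1} = {(p56,1), (p57,1), (p58,1)}
  {p56, p57, p58} × {2} = {(p56,2), (p57,2), (p58,2)}
  {p56, p57, p58} × {3} = {(p56,3), (p57,3), (p58,3)}
  {p57} × {1, 2, 3} = {(p57,1), (p57,2), (p57,3)}
  {p58} × {1, 2, 3} = {(p58,1), (p58,2), (p58,3)}
  {p56, p57} × {1, 2} = {(p56,1), (p56,2), (p57,1), (p57,2)}
  {p56, p57} × {1, 3} = {(p56,1), (p56,3), (p57,1), (p57,3)}
  {p56, p57} × {2, 3} = {(p56,2), (p56,3), (p57,2), (p57,3)}
  {p57, p58} × {1, 2} = {(p57,1), (p57,2), (p58,1), (p58,2)}
  {p57, p58} × {1, 3} = {(p57,1), (p57,3), (p58,1), (p58,3)}
  {p57, p58} × {2, 3} = {(p57,2), (p57,3), (p58,2), (p58,3)}
  {p56, p57} × {1, 2, 3} = {(p56,1), (p56,2), (p56,3), (p57,1), (p57,2), (p57,3)}
  {p56, p57, p58} × {1, 2} = {(p56,1), (p56,2), (p57,1), (p57,2), (p58,1), (p58,2)}
  {p56, p57, p58} × {1, 3} = {(p56,1), (p56,3), (p57,1), (p57,3), (p58,1), (p58,3)}
  {p56, p57, p58} × {2, 3} = {(p56,2), (p56,3), (p57,2), (p57,3), (p58,2), (p58,3)}
  {p57, p58} × {1, 2, 3} = {(p57,1), (p57,2), (p57,3), (p58,1), (p58,2), (p58,3)}
  {p56, p57, p58} × {1, 2, 3} = {(p56,1), (p56,2), (p56,3), (p57,1), (p57,2), (p57,3), (p58,1), (p58,2), (p58,3)}
These 36 distinct sets form the basis B.
Close under arbitrary unions to get τ_{X×Y}; counting gives |τ_{X×Y}| = 216.


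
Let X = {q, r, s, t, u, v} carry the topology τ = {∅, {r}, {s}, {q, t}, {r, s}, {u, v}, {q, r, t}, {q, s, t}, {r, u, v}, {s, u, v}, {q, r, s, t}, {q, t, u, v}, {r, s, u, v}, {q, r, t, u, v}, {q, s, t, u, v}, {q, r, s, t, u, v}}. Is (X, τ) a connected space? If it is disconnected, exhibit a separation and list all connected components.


(X, τ) is disconnected; components = [{r}, {s}, {q, t}, {u, v}].

Find clopen sets (U ∈ τ with X ∖ U ∈ τ):
  U = ∅, X ∖ U = {q, r, s, t, u, v} — both open, so U is clopen.
  U = {r}, X ∖ U = {q, s, t, u, v} — both open, so U is clopen.
  U = {s}, X ∖ U = {q, r, t, u, v} — both open, so U is clopen.
  U = {q, t}, X ∖ U = {r, s, u, v} — both open, so U is clopen.
  U = {r, s}, X ∖ U = {q, t, u, v} — both open, so U is clopen.
  U = {u, v}, X ∖ U = {q, r, s, t} — both open, so U is clopen.
  U = {q, r, t}, X ∖ U = {s, u, v} — both open, so U is clopen.
  U = {q, s, t}, X ∖ U = {r, u, v} — both open, so U is clopen.
  U = {r, u, v}, X ∖ U = {q, s, t} — both open, so U is clopen.
  U = {s, u, v}, X ∖ U = {q, r, t} — both open, so U is clopen.
  U = {q, r, s, t}, X ∖ U = {u, v} — both open, so U is clopen.
  U = {q, t, u, v}, X ∖ U = {r, s} — both open, so U is clopen.
  U = {r, s, u, v}, X ∖ U = {q, t} — both open, so U is clopen.
  U = {q, r, t, u, v}, X ∖ U = {s} — both open, so U is clopen.
  U = {q, s, t, u, v}, X ∖ U = {r} — both open, so U is clopen.
  U = {q, r, s, t, u, v}, X ∖ U = ∅ — both open, so U is clopen.
Nontrivial clopen(s) exist: e.g. {q, s, t, u, v}. So (X, τ) is disconnected.
Compute connected components by grouping points that agree on all clopens:
  component: {r}
  component: {s}
  component: {q, t}
  component: {u, v}


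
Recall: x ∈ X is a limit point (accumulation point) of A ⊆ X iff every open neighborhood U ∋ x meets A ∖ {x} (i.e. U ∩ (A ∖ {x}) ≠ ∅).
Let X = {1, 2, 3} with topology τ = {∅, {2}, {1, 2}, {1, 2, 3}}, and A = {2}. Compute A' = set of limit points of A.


A' = {1, 3}

For each x ∈ X, list the open sets U ∈ τ with x ∈ U, then check whether U ∩ (A ∖ {x}) ≠ ∅ for every such U.
  x = 1: opens ∋ x are {1, 2}, {1, 2, 3}; each meets A ∖ {1}, so x IS a limit point.
  x = 2: open {2} ∋ x has {2} ∩ (A ∖ {2}) = ∅, so x is NOT a limit point.
  x = 3: opens ∋ x are {1, 2, 3}; each meets A ∖ {3}, so x IS a limit point.
Collecting: A' = {1, 3}.


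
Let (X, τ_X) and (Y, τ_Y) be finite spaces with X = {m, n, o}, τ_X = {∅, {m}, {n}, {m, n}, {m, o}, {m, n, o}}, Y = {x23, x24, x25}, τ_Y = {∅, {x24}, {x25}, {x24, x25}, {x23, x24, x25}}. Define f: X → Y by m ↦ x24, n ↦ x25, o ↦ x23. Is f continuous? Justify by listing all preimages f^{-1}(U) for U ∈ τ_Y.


f IS continuous.

Compute f^{-1}(U) for each U ∈ τ_Y:
  U = ∅: f^{-1}(U) = ∅ ∈ τ_X ✓.
  U = {x24}: f^{-1}(U) = {m} ∈ τ_X ✓.
  U = {x25}: f^{-1}(U) = {n} ∈ τ_X ✓.
  U = {x24, x25}: f^{-1}(U) = {m, n} ∈ τ_X ✓.
  U = {x23, x24, x25}: f^{-1}(U) = {m, n, o} ∈ τ_X ✓.
Every preimage lies in τ_X, so f IS continuous.


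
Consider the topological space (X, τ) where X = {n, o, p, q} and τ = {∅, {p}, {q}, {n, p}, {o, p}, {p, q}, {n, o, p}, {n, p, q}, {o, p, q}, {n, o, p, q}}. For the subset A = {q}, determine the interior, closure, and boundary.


int(A) = {q}, cl(A) = {q}, ∂A = ∅.

Closed sets in (X, τ) are complements of opens:
  closed(X, τ) = {∅, {n}, {o}, {q}, {n, o}, {n, q}, {o, q}, {n, o, p}, {n, o, q}, {n, o, p, q}}.
int(A) = ⋃ {U ∈ τ : U ⊆ A}. Opens contained in A: ∅, {q}.
Taking the union of these: int(A) = {q}.
cl(A) = ⋂ {C closed : A ⊆ C}. Closed sets containing A: {q}, {n, q}, {o, q}, {n, o, q}, {n, o, p, q}.
Intersecting these: cl(A) = {q}.
∂A = cl(A) ∖ int(A) = {q} ∖ {q} = ∅.


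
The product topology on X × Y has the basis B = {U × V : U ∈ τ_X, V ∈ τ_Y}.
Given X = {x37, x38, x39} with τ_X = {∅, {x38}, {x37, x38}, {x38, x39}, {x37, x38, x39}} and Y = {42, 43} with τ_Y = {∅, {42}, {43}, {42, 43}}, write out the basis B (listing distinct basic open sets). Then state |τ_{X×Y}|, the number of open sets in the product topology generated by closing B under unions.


Basis B = {∅ × ∅, {x38} × {42}, {x38} × {43}, {x37, x38} × {42}, {x37, x38} × {43}, {x38} × {42, 43}, {x38, x39} × {42}, {x38, x39} × {43}, {x37, x38, x39} × {42}, {x37, x38, x39} × {43}, {x37, x38} × {42, 43}, {x38, x39} × {42, 43}, {x37, x38, x39} × {42, 43}}; |τ_{X×Y}| = 25.

Enumerate products U × V with U ∈ τ_X, V ∈ τ_Y (deduplicated):
  ∅ × ∅ = {} (∅)
  {x38} × {42} = {(x38,42)}
  {x38} × {43} = {(x38,43)}
  {x37, x38} × {42} = {(x37,42), (x38,42)}
  {x37, x38} × {43} = {(x37,43), (x38,43)}
  {x38} × {42, 43} = {(x38,42), (x38,43)}
  {x38, x39} × {42} = {(x38,42), (x39,42)}
  {x38, x39} × {43} = {(x38,43), (x39,43)}
  {x37, x38, x39} × {42} = {(x37,42), (x38,42), (x39,42)}
  {x37, x38, x39} × {43} = {(x37,43), (x38,43), (x39,43)}
  {x37, x38} × {42, 43} = {(x37,42), (x37,43), (x38,42), (x38,43)}
  {x38, x39} × {42, 43} = {(x38,42), (x38,43), (x39,42), (x39,43)}
  {x37, x38, x39} × {42, 43} = {(x37,42), (x37,43), (x38,42), (x38,43), (x39,42), (x39,43)}
These 13 distinct sets form the basis B.
Close under arbitrary unions to get τ_{X×Y}; counting gives |τ_{X×Y}| = 25.


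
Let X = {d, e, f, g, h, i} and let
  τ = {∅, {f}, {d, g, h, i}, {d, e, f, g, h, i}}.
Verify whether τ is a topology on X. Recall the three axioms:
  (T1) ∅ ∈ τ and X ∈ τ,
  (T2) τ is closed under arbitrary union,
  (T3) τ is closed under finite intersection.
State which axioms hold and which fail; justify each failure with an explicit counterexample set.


τ is NOT a topology on X.

Axiom (T1): ∅ ∈ τ? Yes; X ∈ τ? Yes.
Axiom (T2/T3): check pairwise unions and intersections of members of τ.
Counterexample for (T2): {f} ∪ {d, g, h, i} = {d, f, g, h, i} ∉ τ. Therefore τ is NOT a topology.


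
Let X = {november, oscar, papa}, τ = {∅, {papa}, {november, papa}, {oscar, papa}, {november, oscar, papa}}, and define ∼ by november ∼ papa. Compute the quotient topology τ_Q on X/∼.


X/∼ = {[november=papa], [oscar]}; |τ_Q| = 3.

Equivalence classes: [november=papa], [oscar].
Quotient map π: X → X/∼ sends november ↦ [november=papa], oscar ↦ [oscar], papa ↦ [november=papa].
For each subset V ⊆ X/∼, compute π^{-1}(V) ⊆ X and check whether π^{-1}(V) ∈ τ. V is open in τ_Q iff π^{-1}(V) ∈ τ.
  V = {}: π^{-1}(V) = ∅ ∈ τ ✓.
  V = {[november=papa]}: π^{-1}(V) = {november, papa} ∈ τ ✓.
  V = {[oscar]}: π^{-1}(V) = {oscar} ∉ τ ✗.
  V = {[november=papa], [oscar]}: π^{-1}(V) = {november, oscar, papa} ∈ τ ✓.
Open sets in the quotient: τ_Q = {{}, {[november=papa]}, {[november=papa], [oscar]}} (3 elements).


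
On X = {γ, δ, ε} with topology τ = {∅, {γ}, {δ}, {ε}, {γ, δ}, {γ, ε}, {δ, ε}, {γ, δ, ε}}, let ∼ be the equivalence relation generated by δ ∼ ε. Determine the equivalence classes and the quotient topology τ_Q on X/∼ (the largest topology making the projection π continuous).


X/∼ = {[γ], [δ=ε]}; |τ_Q| = 4.

Equivalence classes: [γ], [δ=ε].
Quotient map π: X → X/∼ sends γ ↦ [γ], δ ↦ [δ=ε], ε ↦ [δ=ε].
For each subset V ⊆ X/∼, compute π^{-1}(V) ⊆ X and check whether π^{-1}(V) ∈ τ. V is open in τ_Q iff π^{-1}(V) ∈ τ.
  V = {}: π^{-1}(V) = ∅ ∈ τ ✓.
  V = {[γ]}: π^{-1}(V) = {γ} ∈ τ ✓.
  V = {[δ=ε]}: π^{-1}(V) = {δ, ε} ∈ τ ✓.
  V = {[γ], [δ=ε]}: π^{-1}(V) = {γ, δ, ε} ∈ τ ✓.
Open sets in the quotient: τ_Q = {{}, {[γ]}, {[δ=ε]}, {[γ], [δ=ε]}} (4 elements).


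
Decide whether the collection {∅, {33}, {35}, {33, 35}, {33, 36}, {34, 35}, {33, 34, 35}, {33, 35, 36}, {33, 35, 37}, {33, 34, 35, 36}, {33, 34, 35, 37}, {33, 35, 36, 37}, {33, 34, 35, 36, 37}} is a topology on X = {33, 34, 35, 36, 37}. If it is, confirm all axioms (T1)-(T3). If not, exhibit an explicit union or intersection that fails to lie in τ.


τ IS a topology on X.

Axiom (T1): ∅ ∈ τ? Yes; X ∈ τ? Yes.
Axiom (T2/T3): check pairwise unions and intersections of members of τ.
All pairwise intersections and unions checked — each lies in τ. Therefore τ satisfies (T1), (T2), (T3): it IS a topology on X.


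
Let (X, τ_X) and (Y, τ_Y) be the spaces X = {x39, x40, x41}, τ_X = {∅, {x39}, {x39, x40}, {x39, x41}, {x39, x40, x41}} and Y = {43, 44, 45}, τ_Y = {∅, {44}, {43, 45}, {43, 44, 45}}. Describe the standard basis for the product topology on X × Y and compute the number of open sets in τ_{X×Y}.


Basis B = {∅ × ∅, {x39} × {44}, {x39} × {43, 45}, {x39, x40} × {44}, {x39, x41} × {44}, {x39} × {43, 44, 45}, {x39, x40, x41} × {44}, {x39, x40} × {43, 45}, {x39, x41} × {43, 45}, {x39, x40} × {43, 44, 45}, {x39, x41} × {43, 44, 45}, {x39, x40, x41} × {43, 45}, {x39, x40, x41} × {43, 44, 45}}; |τ_{X×Y}| = 25.

Enumerate products U × V with U ∈ τ_X, V ∈ τ_Y (deduplicated):
  ∅ × ∅ = {} (∅)
  {x39} × {44} = {(x39,44)}
  {x39} × {43, 45} = {(x39,43), (x39,45)}
  {x39, x40} × {44} = {(x39,44), (x40,44)}
  {x39, x41} × {44} = {(x39,44), (x41,44)}
  {x39} × {43, 44, 45} = {(x39,43), (x39,44), (x39,45)}
  {x39, x40, x41} × {44} = {(x39,44), (x40,44), (x41,44)}
  {x39, x40} × {43, 45} = {(x39,43), (x39,45), (x40,43), (x40,45)}
  {x39, x41} × {43, 45} = {(x39,43), (x39,45), (x41,43), (x41,45)}
  {x39, x40} × {43, 44, 45} = {(x39,43), (x39,44), (x39,45), (x40,43), (x40,44), (x40,45)}
  {x39, x41} × {43, 44, 45} = {(x39,43), (x39,44), (x39,45), (x41,43), (x41,44), (x41,45)}
  {x39, x40, x41} × {43, 45} = {(x39,43), (x39,45), (x40,43), (x40,45), (x41,43), (x41,45)}
  {x39, x40, x41} × {43, 44, 45} = {(x39,43), (x39,44), (x39,45), (x40,43), (x40,44), (x40,45), (x41,43), (x41,44), (x41,45)}
These 13 distinct sets form the basis B.
Close under arbitrary unions to get τ_{X×Y}; counting gives |τ_{X×Y}| = 25.


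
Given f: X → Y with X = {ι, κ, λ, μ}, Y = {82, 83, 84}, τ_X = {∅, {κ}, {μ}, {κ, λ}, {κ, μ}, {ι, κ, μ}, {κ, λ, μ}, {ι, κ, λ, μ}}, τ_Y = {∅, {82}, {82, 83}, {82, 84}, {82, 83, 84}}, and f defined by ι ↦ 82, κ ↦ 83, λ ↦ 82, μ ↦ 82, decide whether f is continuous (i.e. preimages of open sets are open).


f is NOT continuous.

Compute f^{-1}(U) for each U ∈ τ_Y:
  U = ∅: f^{-1}(U) = ∅ ∈ τ_X ✓.
  U = {82}: f^{-1}(U) = {ι, λ, μ} ∉ τ_X ✗.
  U = {82, 83}: f^{-1}(U) = {ι, κ, λ, μ} ∈ τ_X ✓.
  U = {82, 84}: f^{-1}(U) = {ι, λ, μ} ∉ τ_X ✗.
  U = {82, 83, 84}: f^{-1}(U) = {ι, κ, λ, μ} ∈ τ_X ✓.
Found U = {82} with f^{-1}(U) = {ι, λ, μ} not in τ_X. Therefore f is NOT continuous.


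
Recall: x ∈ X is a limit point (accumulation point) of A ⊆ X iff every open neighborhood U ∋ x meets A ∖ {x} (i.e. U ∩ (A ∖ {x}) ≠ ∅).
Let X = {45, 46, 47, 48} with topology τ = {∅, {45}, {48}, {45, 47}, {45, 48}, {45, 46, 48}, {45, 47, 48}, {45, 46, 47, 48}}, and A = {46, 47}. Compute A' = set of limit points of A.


A' = ∅

For each x ∈ X, list the open sets U ∈ τ with x ∈ U, then check whether U ∩ (A ∖ {x}) ≠ ∅ for every such U.
  x = 45: open {45} ∋ x has {45} ∩ (A ∖ {45}) = ∅, so x is NOT a limit point.
  x = 46: open {45, 46, 48} ∋ x has {45, 46, 48} ∩ (A ∖ {46}) = ∅, so x is NOT a limit point.
  x = 47: open {45, 47} ∋ x has {45, 47} ∩ (A ∖ {47}) = ∅, so x is NOT a limit point.
  x = 48: open {48} ∋ x has {48} ∩ (A ∖ {48}) = ∅, so x is NOT a limit point.
Collecting: A' = ∅.


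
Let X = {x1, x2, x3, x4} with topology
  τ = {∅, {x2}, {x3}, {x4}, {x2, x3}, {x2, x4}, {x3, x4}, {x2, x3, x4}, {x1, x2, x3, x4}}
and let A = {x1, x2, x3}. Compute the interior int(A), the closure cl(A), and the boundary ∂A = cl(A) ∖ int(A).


int(A) = {x2, x3}, cl(A) = {x1, x2, x3}, ∂A = {x1}.

Closed sets in (X, τ) are complements of opens:
  closed(X, τ) = {∅, {x1}, {x1, x2}, {x1, x3}, {x1, x4}, {x1, x2, x3}, {x1, x2, x4}, {x1, x3, x4}, {x1, x2, x3, x4}}.
int(A) = ⋃ {U ∈ τ : U ⊆ A}. Opens contained in A: ∅, {x2}, {x3}, {x2, x3}.
Taking the union of these: int(A) = {x2, x3}.
cl(A) = ⋂ {C closed : A ⊆ C}. Closed sets containing A: {x1, x2, x3}, {x1, x2, x3, x4}.
Intersecting these: cl(A) = {x1, x2, x3}.
∂A = cl(A) ∖ int(A) = {x1, x2, x3} ∖ {x2, x3} = {x1}.


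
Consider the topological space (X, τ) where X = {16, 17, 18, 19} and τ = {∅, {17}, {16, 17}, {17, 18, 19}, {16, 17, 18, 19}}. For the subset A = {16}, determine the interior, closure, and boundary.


int(A) = ∅, cl(A) = {16}, ∂A = {16}.

Closed sets in (X, τ) are complements of opens:
  closed(X, τ) = {∅, {16}, {18, 19}, {16, 18, 19}, {16, 17, 18, 19}}.
int(A) = ⋃ {U ∈ τ : U ⊆ A}. Opens contained in A: ∅.
Taking the union of these: int(A) = ∅.
cl(A) = ⋂ {C closed : A ⊆ C}. Closed sets containing A: {16}, {16, 18, 19}, {16, 17, 18, 19}.
Intersecting these: cl(A) = {16}.
∂A = cl(A) ∖ int(A) = {16} ∖ ∅ = {16}.


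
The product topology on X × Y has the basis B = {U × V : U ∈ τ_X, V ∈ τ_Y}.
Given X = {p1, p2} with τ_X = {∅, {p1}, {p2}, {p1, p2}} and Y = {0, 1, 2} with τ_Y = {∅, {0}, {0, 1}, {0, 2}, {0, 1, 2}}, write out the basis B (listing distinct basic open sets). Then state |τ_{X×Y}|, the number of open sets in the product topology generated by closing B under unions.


Basis B = {∅ × ∅, {p1} × {0}, {p2} × {0}, {p1} × {0, 1}, {p1} × {0, 2}, {p1, p2} × {0}, {p2} × {0, 1}, {p2} × {0, 2}, {p1} × {0, 1, 2}, {p2} × {0, 1, 2}, {p1, p2} × {0, 1}, {p1, p2} × {0, 2}, {p1, p2} × {0, 1, 2}}; |τ_{X×Y}| = 25.

Enumerate products U × V with U ∈ τ_X, V ∈ τ_Y (deduplicated):
  ∅ × ∅ = {} (∅)
  {p1} × {0} = {(p1,0)}
  {p2} × {0} = {(p2,0)}
  {p1} × {0, 1} = {(p1,0), (p1,1)}
  {p1} × {0, 2} = {(p1,0), (p1,2)}
  {p1, p2} × {0} = {(p1,0), (p2,0)}
  {p2} × {0, 1} = {(p2,0), (p2,1)}
  {p2} × {0, 2} = {(p2,0), (p2,2)}
  {p1} × {0, 1, 2} = {(p1,0), (p1,1), (p1,2)}
  {p2} × {0, 1, 2} = {(p2,0), (p2,1), (p2,2)}
  {p1, p2} × {0, 1} = {(p1,0), (p1,1), (p2,0), (p2,1)}
  {p1, p2} × {0, 2} = {(p1,0), (p1,2), (p2,0), (p2,2)}
  {p1, p2} × {0, 1, 2} = {(p1,0), (p1,1), (p1,2), (p2,0), (p2,1), (p2,2)}
These 13 distinct sets form the basis B.
Close under arbitrary unions to get τ_{X×Y}; counting gives |τ_{X×Y}| = 25.


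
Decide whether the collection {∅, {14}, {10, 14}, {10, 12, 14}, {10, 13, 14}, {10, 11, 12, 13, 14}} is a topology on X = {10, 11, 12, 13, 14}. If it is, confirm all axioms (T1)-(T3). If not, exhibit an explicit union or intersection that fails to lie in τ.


τ is NOT a topology on X.

Axiom (T1): ∅ ∈ τ? Yes; X ∈ τ? Yes.
Axiom (T2/T3): check pairwise unions and intersections of members of τ.
Counterexample for (T2): {10, 12, 14} ∪ {10, 13, 14} = {10, 12, 13, 14} ∉ τ. Therefore τ is NOT a topology.


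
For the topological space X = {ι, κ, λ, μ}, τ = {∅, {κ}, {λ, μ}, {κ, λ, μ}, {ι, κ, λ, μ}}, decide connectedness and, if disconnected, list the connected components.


(X, τ) is connected.

Find clopen sets (U ∈ τ with X ∖ U ∈ τ):
  U = ∅, X ∖ U = {ι, κ, λ, μ} — both open, so U is clopen.
  U = {ι, κ, λ, μ}, X ∖ U = ∅ — both open, so U is clopen.
Only trivial clopens (∅ and X) exist, so (X, τ) is connected.
Compute connected components by grouping points that agree on all clopens:
  component: {ι, κ, λ, μ}


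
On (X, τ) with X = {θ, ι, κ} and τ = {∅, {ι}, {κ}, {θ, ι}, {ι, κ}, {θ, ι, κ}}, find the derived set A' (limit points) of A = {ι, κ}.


A' = {θ}

For each x ∈ X, list the open sets U ∈ τ with x ∈ U, then check whether U ∩ (A ∖ {x}) ≠ ∅ for every such U.
  x = θ: opens ∋ x are {θ, ι}, {θ, ι, κ}; each meets A ∖ {θ}, so x IS a limit point.
  x = ι: open {ι} ∋ x has {ι} ∩ (A ∖ {ι}) = ∅, so x is NOT a limit point.
  x = κ: open {κ} ∋ x has {κ} ∩ (A ∖ {κ}) = ∅, so x is NOT a limit point.
Collecting: A' = {θ}.


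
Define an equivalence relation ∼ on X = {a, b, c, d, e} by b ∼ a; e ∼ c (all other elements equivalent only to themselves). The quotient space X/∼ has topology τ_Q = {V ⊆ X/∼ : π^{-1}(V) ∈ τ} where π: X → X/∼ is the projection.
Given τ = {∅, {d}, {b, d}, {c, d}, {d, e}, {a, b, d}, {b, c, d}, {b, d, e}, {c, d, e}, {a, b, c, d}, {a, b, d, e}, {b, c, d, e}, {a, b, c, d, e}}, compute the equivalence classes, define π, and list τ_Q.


X/∼ = {[a=b], [c=e], [d]}; |τ_Q| = 5.

Equivalence classes: [a=b], [c=e], [d].
Quotient map π: X → X/∼ sends a ↦ [a=b], b ↦ [a=b], c ↦ [c=e], d ↦ [d], e ↦ [c=e].
For each subset V ⊆ X/∼, compute π^{-1}(V) ⊆ X and check whether π^{-1}(V) ∈ τ. V is open in τ_Q iff π^{-1}(V) ∈ τ.
  V = {}: π^{-1}(V) = ∅ ∈ τ ✓.
  V = {[a=b]}: π^{-1}(V) = {a, b} ∉ τ ✗.
  V = {[c=e]}: π^{-1}(V) = {c, e} ∉ τ ✗.
  V = {[a=b], [c=e]}: π^{-1}(V) = {a, b, c, e} ∉ τ ✗.
  V = {[d]}: π^{-1}(V) = {d} ∈ τ ✓.
  V = {[a=b], [d]}: π^{-1}(V) = {a, b, d} ∈ τ ✓.
  V = {[c=e], [d]}: π^{-1}(V) = {c, d, e} ∈ τ ✓.
  V = {[a=b], [c=e], [d]}: π^{-1}(V) = {a, b, c, d, e} ∈ τ ✓.
Open sets in the quotient: τ_Q = {{}, {[d]}, {[a=b], [d]}, {[c=e], [d]}, {[a=b], [c=e], [d]}} (5 elements).


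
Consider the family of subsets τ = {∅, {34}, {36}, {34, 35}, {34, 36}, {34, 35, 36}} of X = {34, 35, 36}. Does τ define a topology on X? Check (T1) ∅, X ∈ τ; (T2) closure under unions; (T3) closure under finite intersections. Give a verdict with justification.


τ IS a topology on X.

Axiom (T1): ∅ ∈ τ? Yes; X ∈ τ? Yes.
Axiom (T2/T3): check pairwise unions and intersections of members of τ.
All pairwise intersections and unions checked — each lies in τ. Therefore τ satisfies (T1), (T2), (T3): it IS a topology on X.


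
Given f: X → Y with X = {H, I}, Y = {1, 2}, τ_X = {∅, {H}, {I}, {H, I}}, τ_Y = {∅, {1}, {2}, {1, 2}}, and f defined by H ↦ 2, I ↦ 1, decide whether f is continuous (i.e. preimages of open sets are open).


f IS continuous.

Compute f^{-1}(U) for each U ∈ τ_Y:
  U = ∅: f^{-1}(U) = ∅ ∈ τ_X ✓.
  U = {1}: f^{-1}(U) = {I} ∈ τ_X ✓.
  U = {2}: f^{-1}(U) = {H} ∈ τ_X ✓.
  U = {1, 2}: f^{-1}(U) = {H, I} ∈ τ_X ✓.
Every preimage lies in τ_X, so f IS continuous.


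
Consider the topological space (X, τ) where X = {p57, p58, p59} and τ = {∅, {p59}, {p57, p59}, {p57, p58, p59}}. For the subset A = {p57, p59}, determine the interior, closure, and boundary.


int(A) = {p57, p59}, cl(A) = {p57, p58, p59}, ∂A = {p58}.

Closed sets in (X, τ) are complements of opens:
  closed(X, τ) = {∅, {p58}, {p57, p58}, {p57, p58, p59}}.
int(A) = ⋃ {U ∈ τ : U ⊆ A}. Opens contained in A: ∅, {p59}, {p57, p59}.
Taking the union of these: int(A) = {p57, p59}.
cl(A) = ⋂ {C closed : A ⊆ C}. Closed sets containing A: {p57, p58, p59}.
Intersecting these: cl(A) = {p57, p58, p59}.
∂A = cl(A) ∖ int(A) = {p57, p58, p59} ∖ {p57, p59} = {p58}.


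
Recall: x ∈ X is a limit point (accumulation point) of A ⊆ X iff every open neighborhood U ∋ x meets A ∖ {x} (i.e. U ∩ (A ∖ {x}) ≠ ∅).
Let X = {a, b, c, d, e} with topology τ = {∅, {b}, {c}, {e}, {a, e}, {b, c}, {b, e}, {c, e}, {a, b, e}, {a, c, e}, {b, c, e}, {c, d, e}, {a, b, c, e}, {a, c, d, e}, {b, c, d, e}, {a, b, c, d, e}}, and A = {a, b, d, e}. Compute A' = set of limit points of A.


A' = {a, d}

For each x ∈ X, list the open sets U ∈ τ with x ∈ U, then check whether U ∩ (A ∖ {x}) ≠ ∅ for every such U.
  x = a: opens ∋ x are {a, e}, {a, b, e}, {a, c, e}, {a, b, c, e}, {a, c, d, e}, {a, b, c, d, e}; each meets A ∖ {a}, so x IS a limit point.
  x = b: open {b} ∋ x has {b} ∩ (A ∖ {b}) = ∅, so x is NOT a limit point.
  x = c: open {c} ∋ x has {c} ∩ (A ∖ {c}) = ∅, so x is NOT a limit point.
  x = d: opens ∋ x are {c, d, e}, {a, c, d, e}, {b, c, d, e}, {a, b, c, d, e}; each meets A ∖ {d}, so x IS a limit point.
  x = e: open {e} ∋ x has {e} ∩ (A ∖ {e}) = ∅, so x is NOT a limit point.
Collecting: A' = {a, d}.


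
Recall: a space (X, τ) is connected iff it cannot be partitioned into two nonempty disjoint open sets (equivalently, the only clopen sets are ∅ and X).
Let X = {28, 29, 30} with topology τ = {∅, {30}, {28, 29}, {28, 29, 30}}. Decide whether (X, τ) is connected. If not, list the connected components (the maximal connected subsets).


(X, τ) is disconnected; components = [{30}, {28, 29}].

Find clopen sets (U ∈ τ with X ∖ U ∈ τ):
  U = ∅, X ∖ U = {28, 29, 30} — both open, so U is clopen.
  U = {30}, X ∖ U = {28, 29} — both open, so U is clopen.
  U = {28, 29}, X ∖ U = {30} — both open, so U is clopen.
  U = {28, 29, 30}, X ∖ U = ∅ — both open, so U is clopen.
Nontrivial clopen(s) exist: e.g. {30}. So (X, τ) is disconnected.
Compute connected components by grouping points that agree on all clopens:
  component: {30}
  component: {28, 29}


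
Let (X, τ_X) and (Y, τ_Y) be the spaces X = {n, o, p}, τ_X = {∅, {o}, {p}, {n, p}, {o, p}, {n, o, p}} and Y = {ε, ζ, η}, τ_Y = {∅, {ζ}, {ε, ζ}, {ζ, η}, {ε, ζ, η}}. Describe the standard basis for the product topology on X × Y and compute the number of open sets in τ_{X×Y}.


Basis B = {∅ × ∅, {o} × {ζ}, {p} × {ζ}, {n, p} × {ζ}, {o} × {ε, ζ}, {o} × {ζ, η}, {o, p} × {ζ}, {p} × {ε, ζ}, {p} × {ζ, η}, {n, o, p} × {ζ}, {o} × {ε, ζ, η}, {p} × {ε, ζ, η}, {n, p} × {ε, ζ}, {n, p} × {ζ, η}, {o, p} × {ε, ζ}, {o, p} × {ζ, η}, {n, p} × {ε, ζ, η}, {n, o, p} × {ε, ζ}, {n, o, p} × {ζ, η}, {o, p} × {ε, ζ, η}, {n, o, p} × {ε, ζ, η}}; |τ_{X×Y}| = 70.

Enumerate products U × V with U ∈ τ_X, V ∈ τ_Y (deduplicated):
  ∅ × ∅ = {} (∅)
  {o} × {ζ} = {(o,ζ)}
  {p} × {ζ} = {(p,ζ)}
  {n, p} × {ζ} = {(n,ζ), (p,ζ)}
  {o} × {ε, ζ} = {(o,ε), (o,ζ)}
  {o} × {ζ, η} = {(o,ζ), (o,η)}
  {o, p} × {ζ} = {(o,ζ), (p,ζ)}
  {p} × {ε, ζ} = {(p,ε), (p,ζ)}
  {p} × {ζ, η} = {(p,ζ), (p,η)}
  {n, o, p} × {ζ} = {(n,ζ), (o,ζ), (p,ζ)}
  {o} × {ε, ζ, η} = {(o,ε), (o,ζ), (o,η)}
  {p} × {ε, ζ, η} = {(p,ε), (p,ζ), (p,η)}
  {n, p} × {ε, ζ} = {(n,ε), (n,ζ), (p,ε), (p,ζ)}
  {n, p} × {ζ, η} = {(n,ζ), (n,η), (p,ζ), (p,η)}
  {o, p} × {ε, ζ} = {(o,ε), (o,ζ), (p,ε), (p,ζ)}
  {o, p} × {ζ, η} = {(o,ζ), (o,η), (p,ζ), (p,η)}
  {n, p} × {ε, ζ, η} = {(n,ε), (n,ζ), (n,η), (p,ε), (p,ζ), (p,η)}
  {n, o, p} × {ε, ζ} = {(n,ε), (n,ζ), (o,ε), (o,ζ), (p,ε), (p,ζ)}
  {n, o, p} × {ζ, η} = {(n,ζ), (n,η), (o,ζ), (o,η), (p,ζ), (p,η)}
  {o, p} × {ε, ζ, η} = {(o,ε), (o,ζ), (o,η), (p,ε), (p,ζ), (p,η)}
  {n, o, p} × {ε, ζ, η} = {(n,ε), (n,ζ), (n,η), (o,ε), (o,ζ), (o,η), (p,ε), (p,ζ), (p,η)}
These 21 distinct sets form the basis B.
Close under arbitrary unions to get τ_{X×Y}; counting gives |τ_{X×Y}| = 70.


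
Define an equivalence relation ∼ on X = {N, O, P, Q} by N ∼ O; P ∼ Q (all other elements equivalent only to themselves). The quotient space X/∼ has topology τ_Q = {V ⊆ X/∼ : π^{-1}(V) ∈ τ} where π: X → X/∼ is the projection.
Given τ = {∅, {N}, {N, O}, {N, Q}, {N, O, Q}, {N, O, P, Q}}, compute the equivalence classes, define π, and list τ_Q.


X/∼ = {[N=O], [P=Q]}; |τ_Q| = 3.

Equivalence classes: [N=O], [P=Q].
Quotient map π: X → X/∼ sends N ↦ [N=O], O ↦ [N=O], P ↦ [P=Q], Q ↦ [P=Q].
For each subset V ⊆ X/∼, compute π^{-1}(V) ⊆ X and check whether π^{-1}(V) ∈ τ. V is open in τ_Q iff π^{-1}(V) ∈ τ.
  V = {}: π^{-1}(V) = ∅ ∈ τ ✓.
  V = {[N=O]}: π^{-1}(V) = {N, O} ∈ τ ✓.
  V = {[P=Q]}: π^{-1}(V) = {P, Q} ∉ τ ✗.
  V = {[N=O], [P=Q]}: π^{-1}(V) = {N, O, P, Q} ∈ τ ✓.
Open sets in the quotient: τ_Q = {{}, {[N=O]}, {[N=O], [P=Q]}} (3 elements).


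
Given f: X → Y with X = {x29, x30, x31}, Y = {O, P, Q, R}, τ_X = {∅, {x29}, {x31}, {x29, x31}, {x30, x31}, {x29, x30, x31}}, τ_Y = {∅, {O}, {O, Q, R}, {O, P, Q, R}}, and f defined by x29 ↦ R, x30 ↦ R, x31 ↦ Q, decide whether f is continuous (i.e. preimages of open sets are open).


f IS continuous.

Compute f^{-1}(U) for each U ∈ τ_Y:
  U = ∅: f^{-1}(U) = ∅ ∈ τ_X ✓.
  U = {O}: f^{-1}(U) = ∅ ∈ τ_X ✓.
  U = {O, Q, R}: f^{-1}(U) = {x29, x30, x31} ∈ τ_X ✓.
  U = {O, P, Q, R}: f^{-1}(U) = {x29, x30, x31} ∈ τ_X ✓.
Every preimage lies in τ_X, so f IS continuous.


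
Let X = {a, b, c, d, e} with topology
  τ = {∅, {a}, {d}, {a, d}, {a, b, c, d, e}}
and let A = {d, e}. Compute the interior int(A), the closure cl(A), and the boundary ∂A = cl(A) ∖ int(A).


int(A) = {d}, cl(A) = {b, c, d, e}, ∂A = {b, c, e}.

Closed sets in (X, τ) are complements of opens:
  closed(X, τ) = {∅, {b, c, e}, {a, b, c, e}, {b, c, d, e}, {a, b, c, d, e}}.
int(A) = ⋃ {U ∈ τ : U ⊆ A}. Opens contained in A: ∅, {d}.
Taking the union of these: int(A) = {d}.
cl(A) = ⋂ {C closed : A ⊆ C}. Closed sets containing A: {b, c, d, e}, {a, b, c, d, e}.
Intersecting these: cl(A) = {b, c, d, e}.
∂A = cl(A) ∖ int(A) = {b, c, d, e} ∖ {d} = {b, c, e}.


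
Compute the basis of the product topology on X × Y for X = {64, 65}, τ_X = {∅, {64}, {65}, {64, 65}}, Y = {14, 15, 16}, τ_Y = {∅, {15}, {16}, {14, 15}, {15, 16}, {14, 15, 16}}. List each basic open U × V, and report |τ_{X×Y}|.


Basis B = {∅ × ∅, {64} × {15}, {64} × {16}, {65} × {15}, {65} × {16}, {64} × {14, 15}, {64} × {15, 16}, {64, 65} × {15}, {64, 65} × {16}, {65} × {14, 15}, {65} × {15, 16}, {64} × {14, 15, 16}, {65} × {14, 15, 16}, {64, 65} × {14, 15}, {64, 65} × {15, 16}, {64, 65} × {14, 15, 16}}; |τ_{X×Y}| = 36.

Enumerate products U × V with U ∈ τ_X, V ∈ τ_Y (deduplicated):
  ∅ × ∅ = {} (∅)
  {64} × {15} = {(64,15)}
  {64} × {16} = {(64,16)}
  {65} × {15} = {(65,15)}
  {65} × {16} = {(65,16)}
  {64} × {14, 15} = {(64,14), (64,15)}
  {64} × {15, 16} = {(64,15), (64,16)}
  {64, 65} × {15} = {(64,15), (65,15)}
  {64, 65} × {16} = {(64,16), (65,16)}
  {65} × {14, 15} = {(65,14), (65,15)}
  {65} × {15, 16} = {(65,15), (65,16)}
  {64} × {14, 15, 16} = {(64,14), (64,15), (64,16)}
  {65} × {14, 15, 16} = {(65,14), (65,15), (65,16)}
  {64, 65} × {14, 15} = {(64,14), (64,15), (65,14), (65,15)}
  {64, 65} × {15, 16} = {(64,15), (64,16), (65,15), (65,16)}
  {64, 65} × {14, 15, 16} = {(64,14), (64,15), (64,16), (65,14), (65,15), (65,16)}
These 16 distinct sets form the basis B.
Close under arbitrary unions to get τ_{X×Y}; counting gives |τ_{X×Y}| = 36.


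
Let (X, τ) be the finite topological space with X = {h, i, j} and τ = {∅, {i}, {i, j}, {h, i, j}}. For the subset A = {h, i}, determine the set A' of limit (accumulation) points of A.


A' = {h, j}

For each x ∈ X, list the open sets U ∈ τ with x ∈ U, then check whether U ∩ (A ∖ {x}) ≠ ∅ for every such U.
  x = h: opens ∋ x are {h, i, j}; each meets A ∖ {h}, so x IS a limit point.
  x = i: open {i} ∋ x has {i} ∩ (A ∖ {i}) = ∅, so x is NOT a limit point.
  x = j: opens ∋ x are {i, j}, {h, i, j}; each meets A ∖ {j}, so x IS a limit point.
Collecting: A' = {h, j}.


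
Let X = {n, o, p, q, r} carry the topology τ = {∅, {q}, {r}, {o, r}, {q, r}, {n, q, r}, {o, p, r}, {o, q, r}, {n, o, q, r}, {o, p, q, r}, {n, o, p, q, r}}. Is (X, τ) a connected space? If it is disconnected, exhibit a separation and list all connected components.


(X, τ) is connected.

Find clopen sets (U ∈ τ with X ∖ U ∈ τ):
  U = ∅, X ∖ U = {n, o, p, q, r} — both open, so U is clopen.
  U = {n, o, p, q, r}, X ∖ U = ∅ — both open, so U is clopen.
Only trivial clopens (∅ and X) exist, so (X, τ) is connected.
Compute connected components by grouping points that agree on all clopens:
  component: {n, o, p, q, r}


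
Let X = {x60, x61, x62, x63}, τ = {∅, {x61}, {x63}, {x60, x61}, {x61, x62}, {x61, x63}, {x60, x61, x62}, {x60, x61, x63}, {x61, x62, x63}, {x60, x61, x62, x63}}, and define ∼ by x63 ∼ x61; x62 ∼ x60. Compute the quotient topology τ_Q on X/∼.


X/∼ = {[x60=x62], [x61=x63]}; |τ_Q| = 3.

Equivalence classes: [x60=x62], [x61=x63].
Quotient map π: X → X/∼ sends x60 ↦ [x60=x62], x61 ↦ [x61=x63], x62 ↦ [x60=x62], x63 ↦ [x61=x63].
For each subset V ⊆ X/∼, compute π^{-1}(V) ⊆ X and check whether π^{-1}(V) ∈ τ. V is open in τ_Q iff π^{-1}(V) ∈ τ.
  V = {}: π^{-1}(V) = ∅ ∈ τ ✓.
  V = {[x60=x62]}: π^{-1}(V) = {x60, x62} ∉ τ ✗.
  V = {[x61=x63]}: π^{-1}(V) = {x61, x63} ∈ τ ✓.
  V = {[x60=x62], [x61=x63]}: π^{-1}(V) = {x60, x61, x62, x63} ∈ τ ✓.
Open sets in the quotient: τ_Q = {{}, {[x61=x63]}, {[x60=x62], [x61=x63]}} (3 elements).


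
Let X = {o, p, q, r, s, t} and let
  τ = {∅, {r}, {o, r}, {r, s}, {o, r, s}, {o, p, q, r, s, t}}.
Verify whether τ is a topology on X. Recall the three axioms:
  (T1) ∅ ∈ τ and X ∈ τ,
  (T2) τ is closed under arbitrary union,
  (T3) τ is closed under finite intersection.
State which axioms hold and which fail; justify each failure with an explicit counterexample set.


τ IS a topology on X.

Axiom (T1): ∅ ∈ τ? Yes; X ∈ τ? Yes.
Axiom (T2/T3): check pairwise unions and intersections of members of τ.
All pairwise intersections and unions checked — each lies in τ. Therefore τ satisfies (T1), (T2), (T3): it IS a topology on X.


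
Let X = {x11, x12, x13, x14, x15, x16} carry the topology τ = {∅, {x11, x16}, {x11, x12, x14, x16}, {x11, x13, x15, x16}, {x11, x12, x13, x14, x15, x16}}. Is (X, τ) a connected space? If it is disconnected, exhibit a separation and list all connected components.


(X, τ) is connected.

Find clopen sets (U ∈ τ with X ∖ U ∈ τ):
  U = ∅, X ∖ U = {x11, x12, x13, x14, x15, x16} — both open, so U is clopen.
  U = {x11, x12, x13, x14, x15, x16}, X ∖ U = ∅ — both open, so U is clopen.
Only trivial clopens (∅ and X) exist, so (X, τ) is connected.
Compute connected components by grouping points that agree on all clopens:
  component: {x11, x12, x13, x14, x15, x16}


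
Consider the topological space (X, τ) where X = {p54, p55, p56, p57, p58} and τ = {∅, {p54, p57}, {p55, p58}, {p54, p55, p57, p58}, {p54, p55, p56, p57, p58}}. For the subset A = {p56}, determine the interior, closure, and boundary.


int(A) = ∅, cl(A) = {p56}, ∂A = {p56}.

Closed sets in (X, τ) are complements of opens:
  closed(X, τ) = {∅, {p56}, {p54, p56, p57}, {p55, p56, p58}, {p54, p55, p56, p57, p58}}.
int(A) = ⋃ {U ∈ τ : U ⊆ A}. Opens contained in A: ∅.
Taking the union of these: int(A) = ∅.
cl(A) = ⋂ {C closed : A ⊆ C}. Closed sets containing A: {p56}, {p54, p56, p57}, {p55, p56, p58}, {p54, p55, p56, p57, p58}.
Intersecting these: cl(A) = {p56}.
∂A = cl(A) ∖ int(A) = {p56} ∖ ∅ = {p56}.
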